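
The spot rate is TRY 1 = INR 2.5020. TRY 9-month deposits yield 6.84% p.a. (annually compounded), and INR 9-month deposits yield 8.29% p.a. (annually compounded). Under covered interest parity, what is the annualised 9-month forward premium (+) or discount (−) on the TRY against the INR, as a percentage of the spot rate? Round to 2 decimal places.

+1.35%

T = 9/12 years.
CIP forward (INR per TRY) = 2.502 × 1.061552/1.0508734 = 2.5274244.
(F − S)/S ÷ T = (2.5274244 − 2.502)/2.502/(9/12) = 0.013549 → 1.35%.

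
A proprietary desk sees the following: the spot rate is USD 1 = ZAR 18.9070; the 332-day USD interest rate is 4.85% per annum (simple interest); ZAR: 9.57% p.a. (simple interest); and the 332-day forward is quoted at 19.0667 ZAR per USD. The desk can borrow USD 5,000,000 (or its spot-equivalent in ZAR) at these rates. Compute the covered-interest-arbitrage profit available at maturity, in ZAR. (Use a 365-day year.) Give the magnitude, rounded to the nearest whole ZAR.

ZAR 3,224,908

T = 332/365 years.
Invest the USD and cover forward: 5,000,000 × 1.0441150685 × 19.0667 = ZAR 99,539,143.88.
Convert at spot and invest in ZAR: 5,000,000 × 18.9070 × 1.0870476712 = ZAR 102,764,051.60.
The quoted forward undervalues USD, so borrow USD, convert to ZAR at spot, deposit the ZAR at 9.57%, and buy USD forward at 19.0667 to cover the loan.
The gap between the two covered legs is ZAR 3,224,908.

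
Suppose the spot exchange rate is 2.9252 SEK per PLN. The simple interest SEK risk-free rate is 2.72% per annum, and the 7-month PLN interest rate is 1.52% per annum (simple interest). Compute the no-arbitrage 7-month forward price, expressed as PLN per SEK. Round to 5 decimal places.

T = 7/12 years.
Growth of 1 SEK over T: 1 + 0.0272×7/12 = 1.0158667.
Growth of 1 PLN over T: 1 + 0.0152×7/12 = 1.0088667.
So F = 2.9252 × 1.0158667 / 1.0088667 = 2.945496 (SEK/PLN).
Quoted the other way: 1/2.945496 = 0.33950 PLN per SEK.

0.33950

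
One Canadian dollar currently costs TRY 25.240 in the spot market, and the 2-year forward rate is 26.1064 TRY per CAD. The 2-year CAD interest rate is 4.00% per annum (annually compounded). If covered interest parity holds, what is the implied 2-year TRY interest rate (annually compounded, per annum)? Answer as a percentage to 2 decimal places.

5.77%

T = 2 years.
CIP gives F = S · g_TRY/g_CAD, so g_TRY/g_CAD = 26.1064/25.24 = 1.0343265.
CAD growth factor: (1 + 0.0400)^2 = 1.081600.
Hence g_TRY = 1.1187275.
r = 1.1187275^(1/2) − 1 = 0.057699 → 5.77%.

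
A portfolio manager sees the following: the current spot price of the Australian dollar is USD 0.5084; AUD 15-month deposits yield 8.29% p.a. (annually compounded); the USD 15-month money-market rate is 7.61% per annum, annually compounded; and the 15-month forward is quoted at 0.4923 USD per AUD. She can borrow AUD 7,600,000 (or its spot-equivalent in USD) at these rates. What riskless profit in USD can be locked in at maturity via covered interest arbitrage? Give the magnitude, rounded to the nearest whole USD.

T = 15/12 years.
Keep in AUD, deliver into the forward: 7,600,000·1.104677331·0.4923 = USD 4,133,128.14.
Swap to USD now, deposit: 7,600,000·0.5084·1.096013212 = USD 4,234,819.69.
The quoted forward undervalues AUD, so borrow AUD, convert to USD at spot, deposit the USD at 7.61%, and buy AUD forward at 0.4923 to cover the loan.
The gap between the two covered legs is USD 101,692.

USD 101,692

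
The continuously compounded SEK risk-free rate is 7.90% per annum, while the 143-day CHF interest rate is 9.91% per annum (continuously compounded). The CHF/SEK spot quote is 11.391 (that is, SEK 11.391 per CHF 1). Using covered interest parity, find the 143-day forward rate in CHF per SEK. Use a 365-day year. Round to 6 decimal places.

0.088483

T = 143/365 years.
SEK growth factor: e^(0.0790×143/365) = 1.0314346.
Growth of 1 CHF over T: e^(0.0991×143/365) = 1.039589.
So F = 11.391 × 1.0314346 / 1.039589 = 11.30165 (SEK/CHF).
Quoted the other way: 1/11.30165 = 0.088483 CHF per SEK.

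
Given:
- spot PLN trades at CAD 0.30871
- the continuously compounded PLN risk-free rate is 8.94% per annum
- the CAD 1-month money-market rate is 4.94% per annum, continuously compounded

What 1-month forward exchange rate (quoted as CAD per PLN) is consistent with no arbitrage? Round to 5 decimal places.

0.30768

T = 1/12 years.
CAD accumulates by e^(0.0494×1/12) = 1.0041252.
PLN growth factor: e^(0.0894×1/12) = 1.0074778.
So F = 0.30871 × 1.0041252 / 1.0074778 = 0.3076827 (CAD/PLN).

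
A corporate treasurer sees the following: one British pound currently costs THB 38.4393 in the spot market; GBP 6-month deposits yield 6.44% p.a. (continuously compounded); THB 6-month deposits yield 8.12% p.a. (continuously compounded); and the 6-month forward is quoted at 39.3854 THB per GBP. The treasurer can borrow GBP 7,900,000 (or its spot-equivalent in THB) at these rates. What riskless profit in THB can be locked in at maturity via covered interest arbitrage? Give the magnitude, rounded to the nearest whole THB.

T = 6/12 years.
Keep in GBP, deliver into the forward: 7,900,000·1.03272402946·39.3854 = THB 321,326,567.02.
Swap to THB now, deposit: 7,900,000·38.4393·1.04143544804 = THB 316,253,191.98.
The quoted forward overvalues GBP, so borrow THB, buy GBP at spot, deposit the GBP at 6.44%, and sell the proceeds forward at 39.3854.
Profit = 321,326,567.02 − 316,253,191.98 = THB 5,073,375.

THB 5,073,375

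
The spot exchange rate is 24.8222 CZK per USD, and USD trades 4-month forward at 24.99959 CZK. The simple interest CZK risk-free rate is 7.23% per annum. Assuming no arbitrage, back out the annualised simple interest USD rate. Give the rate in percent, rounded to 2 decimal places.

T = 4/12 years.
By CIP, F/S equals the CZK-to-USD growth ratio: 24.99959/24.8222 = 1.0071464.
The CZK side grows by 1 + 0.0723×4/12 = 1.024100.
That pins the USD growth at 1.0168333.
(1.0168333 − 1)/T = 0.050500, i.e. 5.05%.

5.05%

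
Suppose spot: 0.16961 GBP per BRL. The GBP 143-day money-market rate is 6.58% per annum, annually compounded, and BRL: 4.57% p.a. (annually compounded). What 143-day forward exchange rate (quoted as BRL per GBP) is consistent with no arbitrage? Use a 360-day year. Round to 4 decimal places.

5.8515

T = 143/360 years.
GBP accumulates by (1 + 0.0658)^(143/360) = 1.0256364.
BRL growth factor: (1 + 0.0457)^(143/360) = 1.017909.
Forward (GBP per BRL) = 0.16961 × 1.0256364 / 1.017909 = 0.1708976.
Invert for BRL per GBP: 1 / 0.1708976 = 5.8515.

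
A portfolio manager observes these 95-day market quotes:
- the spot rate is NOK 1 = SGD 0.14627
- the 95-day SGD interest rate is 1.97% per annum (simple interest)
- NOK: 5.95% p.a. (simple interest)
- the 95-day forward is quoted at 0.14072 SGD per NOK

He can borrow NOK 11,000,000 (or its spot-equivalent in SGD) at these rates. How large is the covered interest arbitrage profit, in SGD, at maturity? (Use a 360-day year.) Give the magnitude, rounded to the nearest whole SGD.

SGD 45,110

T = 95/360 years.
Route A — deposit NOK, sell forward: 11,000,000 × 1.015701389 × 0.14072 = SGD 1,572,224.49.
Route B — convert at spot, deposit SGD: 11,000,000 × 0.14627 × 1.005198611 = SGD 1,617,334.41.
The quoted forward undervalues NOK, so borrow NOK, convert to SGD at spot, deposit the SGD at 1.97%, and buy NOK forward at 0.14072 to cover the loan.
The gap between the two covered legs is SGD 45,110.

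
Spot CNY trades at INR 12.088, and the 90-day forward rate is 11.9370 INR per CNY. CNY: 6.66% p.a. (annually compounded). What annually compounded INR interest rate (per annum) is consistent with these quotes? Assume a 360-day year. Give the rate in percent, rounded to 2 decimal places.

T = 90/360 years.
F/S = 11.937/12.088 = 0.9875083 = (growth of INR) / (growth of CNY).
CNY growth factor: (1 + 0.0666)^(90/360) = 1.0162496.
That pins the INR growth at 1.0035549.
Annualise: 1.0035549^(360/90) − 1 = 0.014296 = 1.43%.

1.43%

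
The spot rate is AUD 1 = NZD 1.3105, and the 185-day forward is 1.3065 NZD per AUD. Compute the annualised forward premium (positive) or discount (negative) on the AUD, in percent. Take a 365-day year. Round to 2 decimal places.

-0.60%

T = 185/365 years.
(F − S)/S = (1.3065 − 1.3105)/1.3105 = -0.0030523.
×(1/T) gives -0.60% p.a.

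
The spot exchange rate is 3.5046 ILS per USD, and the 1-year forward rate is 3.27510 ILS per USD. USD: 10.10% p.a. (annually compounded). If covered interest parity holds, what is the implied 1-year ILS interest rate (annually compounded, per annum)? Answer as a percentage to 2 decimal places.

T = 1 year.
CIP gives F = S · g_ILS/g_USD, so g_ILS/g_USD = 3.2751/3.5046 = 0.9345146.
USD growth factor: (1 + 0.1010)^1 = 1.101000.
So the ILS growth factor = 1.0289006.
r = 1.0289006^(1/1) − 1 = 0.028901 → 2.89%.

2.89%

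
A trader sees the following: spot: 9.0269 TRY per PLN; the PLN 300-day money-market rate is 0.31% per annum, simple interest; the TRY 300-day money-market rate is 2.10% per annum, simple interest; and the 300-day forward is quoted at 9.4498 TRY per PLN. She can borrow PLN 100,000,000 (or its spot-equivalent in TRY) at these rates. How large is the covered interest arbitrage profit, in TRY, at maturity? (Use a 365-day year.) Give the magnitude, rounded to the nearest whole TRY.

TRY 29,117,081

T = 300/365 years.
Route A — deposit PLN, sell forward: 100,000,000 × 1.00254794521 × 9.4498 = TRY 947,387,757.26.
Route B — convert at spot, deposit TRY: 100,000,000 × 9.0269 × 1.01726027397 = TRY 918,270,676.71.
The quoted forward overvalues PLN, so borrow TRY, buy PLN at spot, deposit the PLN at 0.31%, and sell the proceeds forward at 9.4498.
Arbitrage profit = |947,387,757.26 − 918,270,676.71| = TRY 29,117,081.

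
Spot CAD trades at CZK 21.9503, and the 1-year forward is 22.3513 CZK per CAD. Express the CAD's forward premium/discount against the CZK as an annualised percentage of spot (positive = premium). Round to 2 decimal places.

T = 1 year.
CAD trades forward at +1.82685% vs spot over the period.
Annualise by dividing by T: 0.0182685 / 1 = 0.018269 → 1.83%.

+1.83%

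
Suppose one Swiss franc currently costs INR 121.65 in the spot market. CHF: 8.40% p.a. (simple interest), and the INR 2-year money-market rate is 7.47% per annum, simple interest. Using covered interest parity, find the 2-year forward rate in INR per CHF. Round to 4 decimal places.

T = 2 years.
Growth of 1 INR over T: 1 + 0.0747×2 = 1.149400.
CHF growth factor: 1 + 0.0840×2 = 1.168000.
CIP: F = S · (grow INR)/(grow CHF) = 121.65 × 1.149400/1.168000 = 119.712765 INR per CHF.

119.7128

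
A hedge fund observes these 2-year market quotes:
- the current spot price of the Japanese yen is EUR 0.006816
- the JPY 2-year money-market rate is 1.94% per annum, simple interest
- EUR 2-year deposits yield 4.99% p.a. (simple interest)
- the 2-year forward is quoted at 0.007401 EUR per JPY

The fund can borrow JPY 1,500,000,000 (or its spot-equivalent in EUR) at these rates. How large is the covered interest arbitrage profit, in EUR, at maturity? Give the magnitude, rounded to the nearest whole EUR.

T = 2 years.
Keep in JPY, deliver into the forward: 1,500,000,000·1.038800·0.007401 = EUR 11,532,238.20.
Swap to EUR now, deposit: 1,500,000,000·0.006816·1.099800 = EUR 11,244,355.20.
The quoted forward overvalues JPY, so borrow EUR, buy JPY at spot, deposit the JPY at 1.94%, and sell the proceeds forward at 0.007401.
Arbitrage profit = |11,532,238.20 − 11,244,355.20| = EUR 287,883.

EUR 287,883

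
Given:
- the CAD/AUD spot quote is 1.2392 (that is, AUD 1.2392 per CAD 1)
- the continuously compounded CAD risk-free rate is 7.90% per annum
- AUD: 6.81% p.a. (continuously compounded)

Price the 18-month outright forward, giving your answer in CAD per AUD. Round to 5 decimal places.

0.82027

T = 18/12 years.
AUD growth factor: e^(0.0681×18/12) = 1.1075496.
CAD accumulates by e^(0.0790×18/12) = 1.1258069.
Forward (AUD per CAD) = 1.2392 × 1.1075496 / 1.1258069 = 1.219104.
Quoted the other way: 1/1.219104 = 0.82027 CAD per AUD.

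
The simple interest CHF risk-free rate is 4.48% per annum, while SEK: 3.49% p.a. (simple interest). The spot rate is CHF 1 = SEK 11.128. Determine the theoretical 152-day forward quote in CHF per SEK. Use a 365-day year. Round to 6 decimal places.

T = 152/365 years.
SEK accumulates by 1 + 0.0349×152/365 = 1.0145337.
CHF growth factor: 1 + 0.0448×152/365 = 1.0186564.
CIP: F = S · (grow SEK)/(grow CHF) = 11.128 × 1.0145337/1.0186564 = 11.08296 SEK per CHF.
Invert for CHF per SEK: 1 / 11.08296 = 0.090229.

0.090229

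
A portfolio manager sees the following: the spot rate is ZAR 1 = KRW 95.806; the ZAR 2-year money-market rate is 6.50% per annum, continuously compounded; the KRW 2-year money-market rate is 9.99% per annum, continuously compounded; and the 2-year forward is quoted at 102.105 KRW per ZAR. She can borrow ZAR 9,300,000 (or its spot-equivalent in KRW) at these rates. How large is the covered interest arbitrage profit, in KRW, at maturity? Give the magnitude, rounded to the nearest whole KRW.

T = 2 years.
Keep in ZAR, deliver into the forward: 9,300,000·1.13882838332·102.105 = KRW 1,081,404,670.33.
Swap to KRW now, deposit: 9,300,000·95.806·1.22115850203 = KRW 1,088,047,096.44.
The quoted forward undervalues ZAR, so borrow ZAR, convert to KRW at spot, deposit the KRW at 9.99%, and buy ZAR forward at 102.105 to cover the loan.
Arbitrage profit = |1,081,404,670.33 − 1,088,047,096.44| = KRW 6,642,426.

KRW 6,642,426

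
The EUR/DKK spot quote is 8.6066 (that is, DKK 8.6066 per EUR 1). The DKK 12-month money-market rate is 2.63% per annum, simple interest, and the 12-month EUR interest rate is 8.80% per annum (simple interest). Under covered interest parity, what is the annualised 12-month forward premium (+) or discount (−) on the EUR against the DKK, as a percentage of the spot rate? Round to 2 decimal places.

T = 1 year.
CIP forward (DKK per EUR) = 8.6066 × 1.026300/1.088000 = 8.1185235.
(F − S)/S ÷ T = (8.1185235 − 8.6066)/8.6066/1 = -0.056710 → -5.67%.

-5.67%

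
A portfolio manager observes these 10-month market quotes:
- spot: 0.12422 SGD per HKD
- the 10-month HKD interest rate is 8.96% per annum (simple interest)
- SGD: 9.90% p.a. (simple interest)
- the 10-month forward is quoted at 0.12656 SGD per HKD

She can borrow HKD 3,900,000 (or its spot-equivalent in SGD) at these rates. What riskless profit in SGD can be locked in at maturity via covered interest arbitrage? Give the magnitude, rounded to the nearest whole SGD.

SGD 6,012

T = 10/12 years.
Keep in HKD, deliver into the forward: 3,900,000·1.07466667·0.12656 = SGD 530,438.27.
Swap to SGD now, deposit: 3,900,000·0.12422·1.082500 = SGD 524,425.79.
The quoted forward overvalues HKD, so borrow SGD, buy HKD at spot, deposit the HKD at 8.96%, and sell the proceeds forward at 0.12656.
Arbitrage profit = |530,438.27 − 524,425.79| = SGD 6,012.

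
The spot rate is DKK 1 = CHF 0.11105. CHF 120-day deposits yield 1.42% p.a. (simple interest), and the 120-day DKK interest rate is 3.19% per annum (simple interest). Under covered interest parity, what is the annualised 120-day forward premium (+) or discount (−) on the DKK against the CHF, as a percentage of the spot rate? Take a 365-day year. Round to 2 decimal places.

-1.75%

T = 120/365 years.
CIP forward (CHF per DKK) = 0.11105 × 1.0046685/1.0104877 = 0.11041048.
(F − S)/S ÷ T = (0.11041048 − 0.11105)/0.11105/(120/365) = -0.017516 → -1.75%.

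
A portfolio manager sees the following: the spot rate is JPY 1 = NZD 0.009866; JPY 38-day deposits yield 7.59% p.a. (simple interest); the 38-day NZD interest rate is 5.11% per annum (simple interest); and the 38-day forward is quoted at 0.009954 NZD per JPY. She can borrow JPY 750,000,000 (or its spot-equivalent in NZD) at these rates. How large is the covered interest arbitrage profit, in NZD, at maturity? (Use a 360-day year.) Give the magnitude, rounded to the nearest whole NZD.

NZD 85,899

T = 38/360 years.
Keep in JPY, deliver into the forward: 750,000,000·1.008011667·0.009954 = NZD 7,525,311.10.
Swap to NZD now, deposit: 750,000,000·0.009866·1.005393889 = NZD 7,439,412.08.
The quoted forward overvalues JPY, so borrow NZD, buy JPY at spot, deposit the JPY at 7.59%, and sell the proceeds forward at 0.009954.
Arbitrage profit = |7,525,311.10 − 7,439,412.08| = NZD 85,899.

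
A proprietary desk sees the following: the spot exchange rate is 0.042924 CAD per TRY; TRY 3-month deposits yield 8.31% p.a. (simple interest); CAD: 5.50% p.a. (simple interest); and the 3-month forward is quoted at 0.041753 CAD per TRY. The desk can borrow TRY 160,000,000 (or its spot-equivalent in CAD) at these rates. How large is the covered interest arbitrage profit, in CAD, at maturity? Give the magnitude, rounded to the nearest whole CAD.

CAD 143,006

T = 3/12 years.
Invest the TRY and cover forward: 160,000,000 × 1.020775 × 0.041753 = CAD 6,819,266.97.
Convert at spot and invest in CAD: 160,000,000 × 0.042924 × 1.013750 = CAD 6,962,272.80.
The quoted forward undervalues TRY, so borrow TRY, convert to CAD at spot, deposit the CAD at 5.50%, and buy TRY forward at 0.041753 to cover the loan.
Arbitrage profit = |6,819,266.97 − 6,962,272.80| = CAD 143,006.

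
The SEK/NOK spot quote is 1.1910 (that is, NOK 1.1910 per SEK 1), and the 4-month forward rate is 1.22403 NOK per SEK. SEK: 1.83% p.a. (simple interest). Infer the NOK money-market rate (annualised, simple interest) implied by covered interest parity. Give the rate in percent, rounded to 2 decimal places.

T = 4/12 years.
CIP gives F = S · g_NOK/g_SEK, so g_NOK/g_SEK = 1.22403/1.191 = 1.0277330.
SEK growth factor: 1 + 0.0183×4/12 = 1.006100.
Hence g_NOK = 1.0340022.
(1.0340022 − 1)/T = 0.102007, i.e. 10.20%.

10.20%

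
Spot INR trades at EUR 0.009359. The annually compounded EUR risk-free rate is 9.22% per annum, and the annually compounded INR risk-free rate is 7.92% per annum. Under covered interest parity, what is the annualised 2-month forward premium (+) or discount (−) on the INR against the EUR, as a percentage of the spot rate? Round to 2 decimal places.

T = 2/12 years.
No-arbitrage forward: 0.009359 × 1.0148076 / 1.0127844 = 0.009377696 EUR/INR.
(F − S)/S ÷ T = (0.009377696 − 0.009359)/0.009359/(2/12) = 0.011986 → 1.20%.

+1.20%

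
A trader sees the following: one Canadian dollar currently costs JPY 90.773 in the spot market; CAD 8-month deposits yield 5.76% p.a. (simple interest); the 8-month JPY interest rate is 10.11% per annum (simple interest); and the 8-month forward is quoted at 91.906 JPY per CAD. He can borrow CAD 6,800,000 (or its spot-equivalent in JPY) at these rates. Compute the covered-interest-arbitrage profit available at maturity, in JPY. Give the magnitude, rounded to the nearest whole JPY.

JPY 9,900,187

T = 8/12 years.
Keep in CAD, deliver into the forward: 6,800,000·1.038400·91.906 = JPY 648,959,294.72.
Swap to JPY now, deposit: 6,800,000·90.773·1.067400 = JPY 658,859,481.36.
The quoted forward undervalues CAD, so borrow CAD, convert to JPY at spot, deposit the JPY at 10.11%, and buy CAD forward at 91.906 to cover the loan.
Arbitrage profit = |648,959,294.72 − 658,859,481.36| = JPY 9,900,187.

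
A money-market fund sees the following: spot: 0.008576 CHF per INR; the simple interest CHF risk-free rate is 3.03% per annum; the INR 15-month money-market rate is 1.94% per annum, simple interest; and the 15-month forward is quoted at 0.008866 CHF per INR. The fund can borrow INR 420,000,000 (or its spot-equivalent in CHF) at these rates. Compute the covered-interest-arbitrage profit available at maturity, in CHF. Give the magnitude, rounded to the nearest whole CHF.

T = 15/12 years.
Route A — deposit INR, sell forward: 420,000,000 × 1.024250 × 0.008866 = CHF 3,814,020.21.
Route B — convert at spot, deposit CHF: 420,000,000 × 0.008576 × 1.037875 = CHF 3,738,342.72.
The quoted forward overvalues INR, so borrow CHF, buy INR at spot, deposit the INR at 1.94%, and sell the proceeds forward at 0.008866.
Arbitrage profit = |3,814,020.21 − 3,738,342.72| = CHF 75,677.

CHF 75,677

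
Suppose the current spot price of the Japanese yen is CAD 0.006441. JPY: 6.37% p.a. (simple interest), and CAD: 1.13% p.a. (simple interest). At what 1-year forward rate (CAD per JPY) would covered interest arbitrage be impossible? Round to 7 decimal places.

T = 1 year.
CAD growth factor: 1 + 0.0113×1 = 1.011300.
Growth of 1 JPY over T: 1 + 0.0637×1 = 1.063700.
CIP: F = S · (grow CAD)/(grow JPY) = 0.006441 × 1.011300/1.063700 = 0.006123703 CAD per JPY.

0.0061237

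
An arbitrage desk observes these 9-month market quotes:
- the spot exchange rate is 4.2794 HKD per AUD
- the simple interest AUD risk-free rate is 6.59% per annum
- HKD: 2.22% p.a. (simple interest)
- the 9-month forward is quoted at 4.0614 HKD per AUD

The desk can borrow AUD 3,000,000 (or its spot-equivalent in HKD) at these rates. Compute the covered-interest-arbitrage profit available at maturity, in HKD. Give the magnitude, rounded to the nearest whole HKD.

HKD 265,552

T = 9/12 years.
Invest the AUD and cover forward: 3,000,000 × 1.049425 × 4.0614 = HKD 12,786,404.09.
Convert at spot and invest in HKD: 3,000,000 × 4.2794 × 1.016650 = HKD 13,051,956.03.
The quoted forward undervalues AUD, so borrow AUD, convert to HKD at spot, deposit the HKD at 2.22%, and buy AUD forward at 4.0614 to cover the loan.
The gap between the two covered legs is HKD 265,552.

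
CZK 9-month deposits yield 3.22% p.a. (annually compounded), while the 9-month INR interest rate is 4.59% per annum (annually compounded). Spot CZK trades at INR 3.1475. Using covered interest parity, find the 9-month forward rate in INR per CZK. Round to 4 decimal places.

T = 9/12 years.
INR accumulates by (1 + 0.0459)^(9/12) = 1.0342312.
CZK growth factor: (1 + 0.0322)^(9/12) = 1.0240541.
Forward (INR per CZK) = 3.1475 × 1.0342312 / 1.0240541 = 3.178780.

3.1788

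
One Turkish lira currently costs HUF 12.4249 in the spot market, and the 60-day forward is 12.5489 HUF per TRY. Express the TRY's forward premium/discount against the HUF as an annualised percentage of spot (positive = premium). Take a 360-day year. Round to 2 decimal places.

+5.99%

T = 60/360 years.
(F − S)/S = (12.5489 − 12.4249)/12.4249 = 0.0099800.
×(1/T) gives 5.99% p.a.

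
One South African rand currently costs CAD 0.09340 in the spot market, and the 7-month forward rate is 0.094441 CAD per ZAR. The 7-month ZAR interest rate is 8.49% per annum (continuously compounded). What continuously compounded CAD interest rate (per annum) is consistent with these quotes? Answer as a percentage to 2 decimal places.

T = 7/12 years.
By CIP, F/S equals the CAD-to-ZAR growth ratio: 0.094441/0.0934 = 1.0111456.
ZAR growth factor: e^(0.0849×7/12) = 1.0507719.
That pins the CAD growth at 1.0624834.
r = ln(1.0624834)/(7/12) = 0.103901 → 10.39%.

10.39%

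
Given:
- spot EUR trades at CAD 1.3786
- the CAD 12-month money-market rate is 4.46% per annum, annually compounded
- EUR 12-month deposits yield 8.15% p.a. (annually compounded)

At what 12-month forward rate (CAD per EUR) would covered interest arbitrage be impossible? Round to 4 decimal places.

T = 1 year.
CAD growth factor: (1 + 0.0446)^1 = 1.044600.
Growth of 1 EUR over T: (1 + 0.0815)^1 = 1.081500.
Forward (CAD per EUR) = 1.3786 × 1.044600 / 1.081500 = 1.331563.

1.3316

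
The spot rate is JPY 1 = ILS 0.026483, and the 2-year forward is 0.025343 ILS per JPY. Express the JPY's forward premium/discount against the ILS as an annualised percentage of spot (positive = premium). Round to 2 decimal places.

T = 2 years.
Period premium: (0.025343 − 0.026483)/0.026483 = -0.0430465.
Annualise by dividing by T: -0.0430465 / 2 = -0.021523 → -2.15%.

-2.15%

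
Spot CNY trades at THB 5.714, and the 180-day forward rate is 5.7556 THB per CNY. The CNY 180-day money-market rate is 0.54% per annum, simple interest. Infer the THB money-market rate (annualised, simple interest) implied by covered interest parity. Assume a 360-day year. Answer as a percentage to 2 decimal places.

T = 180/360 years.
F/S = 5.7556/5.714 = 1.0072804 = (growth of THB) / (growth of CNY).
CNY growth factor: 1 + 0.0054×180/360 = 1.002700.
So the THB growth factor = 1.0100001.
(1.0100001 − 1)/T = 0.020000, i.e. 2.00%.

2.00%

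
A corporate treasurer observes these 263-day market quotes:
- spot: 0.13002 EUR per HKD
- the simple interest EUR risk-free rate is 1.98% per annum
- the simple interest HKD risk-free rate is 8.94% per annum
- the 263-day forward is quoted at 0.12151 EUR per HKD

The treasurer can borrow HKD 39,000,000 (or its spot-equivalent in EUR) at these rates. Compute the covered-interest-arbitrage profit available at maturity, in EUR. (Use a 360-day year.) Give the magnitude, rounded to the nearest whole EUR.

EUR 95,734

T = 263/360 years.
Keep in HKD, deliver into the forward: 39,000,000·1.065311667·0.12151 = EUR 5,048,394.81.
Swap to EUR now, deposit: 39,000,000·0.13002·1.014465 = EUR 5,144,128.83.
The quoted forward undervalues HKD, so borrow HKD, convert to EUR at spot, deposit the EUR at 1.98%, and buy HKD forward at 0.12151 to cover the loan.
The gap between the two covered legs is EUR 95,734.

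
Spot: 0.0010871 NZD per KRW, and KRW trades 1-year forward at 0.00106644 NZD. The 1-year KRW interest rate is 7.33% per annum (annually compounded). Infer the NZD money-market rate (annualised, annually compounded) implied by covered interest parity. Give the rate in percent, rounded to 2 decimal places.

5.29%

T = 1 year.
F/S = 0.00106644/0.0010871 = 0.9809953 = (growth of NZD) / (growth of KRW).
The KRW side grows by (1 + 0.0733)^1 = 1.073300.
So the NZD growth factor = 1.0529023.
Annualise: 1.0529023^(1/1) − 1 = 0.052902 = 5.29%.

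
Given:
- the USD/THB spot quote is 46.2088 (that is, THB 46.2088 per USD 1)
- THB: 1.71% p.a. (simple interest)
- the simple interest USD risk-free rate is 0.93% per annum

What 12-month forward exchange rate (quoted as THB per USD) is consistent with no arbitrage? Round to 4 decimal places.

46.5659

T = 1 year.
THB accumulates by 1 + 0.0171×1 = 1.017100.
USD growth factor: 1 + 0.0093×1 = 1.009300.
So F = 46.2088 × 1.017100 / 1.009300 = 46.565908 (THB/USD).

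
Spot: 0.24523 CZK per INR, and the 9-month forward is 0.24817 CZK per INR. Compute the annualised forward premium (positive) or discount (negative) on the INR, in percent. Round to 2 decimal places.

+1.60%

T = 9/12 years.
Period premium: (0.24817 − 0.24523)/0.24523 = 0.0119887.
×(1/T) gives 1.60% p.a.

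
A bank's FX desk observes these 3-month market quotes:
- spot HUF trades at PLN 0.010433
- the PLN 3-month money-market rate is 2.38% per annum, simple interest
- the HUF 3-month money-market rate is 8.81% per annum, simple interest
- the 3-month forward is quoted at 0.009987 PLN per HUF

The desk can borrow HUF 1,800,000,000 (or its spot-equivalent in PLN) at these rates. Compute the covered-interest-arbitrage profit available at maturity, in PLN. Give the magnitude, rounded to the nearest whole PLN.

T = 3/12 years.
Invest the HUF and cover forward: 1,800,000,000 × 1.022025 × 0.009987 = PLN 18,372,534.62.
Convert at spot and invest in PLN: 1,800,000,000 × 0.010433 × 1.005950 = PLN 18,891,137.43.
The quoted forward undervalues HUF, so borrow HUF, convert to PLN at spot, deposit the PLN at 2.38%, and buy HUF forward at 0.009987 to cover the loan.
Profit = 18,891,137.43 − 18,372,534.62 = PLN 518,603.

PLN 518,603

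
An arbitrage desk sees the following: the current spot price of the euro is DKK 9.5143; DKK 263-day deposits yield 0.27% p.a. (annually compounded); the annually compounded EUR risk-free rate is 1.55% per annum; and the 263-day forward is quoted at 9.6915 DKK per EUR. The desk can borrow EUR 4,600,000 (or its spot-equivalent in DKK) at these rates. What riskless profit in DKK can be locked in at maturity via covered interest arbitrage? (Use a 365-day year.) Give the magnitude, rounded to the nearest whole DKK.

T = 263/365 years.
Keep in EUR, deliver into the forward: 4,600,000·1.0111444634·9.6915 = DKK 45,077,730.21.
Swap to DKK now, deposit: 4,600,000·9.5143·1.0019447463 = DKK 43,850,893.34.
The quoted forward overvalues EUR, so borrow DKK, buy EUR at spot, deposit the EUR at 1.55%, and sell the proceeds forward at 9.6915.
Profit = 45,077,730.21 − 43,850,893.34 = DKK 1,226,837.

DKK 1,226,837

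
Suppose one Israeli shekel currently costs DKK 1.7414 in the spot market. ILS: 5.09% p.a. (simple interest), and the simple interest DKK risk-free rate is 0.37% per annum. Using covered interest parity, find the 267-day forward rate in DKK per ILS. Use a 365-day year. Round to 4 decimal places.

T = 267/365 years.
DKK growth factor: 1 + 0.0037×267/365 = 1.0027066.
ILS growth factor: 1 + 0.0509×267/365 = 1.0372337.
Forward (DKK per ILS) = 1.7414 × 1.0027066 / 1.0372337 = 1.683433.

1.6834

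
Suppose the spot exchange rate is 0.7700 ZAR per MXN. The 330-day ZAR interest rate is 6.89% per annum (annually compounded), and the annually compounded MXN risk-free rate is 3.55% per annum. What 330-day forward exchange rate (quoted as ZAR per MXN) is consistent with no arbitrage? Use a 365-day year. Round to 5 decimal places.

0.79242

T = 330/365 years.
Growth of 1 ZAR over T: (1 + 0.0689)^(330/365) = 1.0620924.
MXN accumulates by (1 + 0.0355)^(330/365) = 1.032042.
Forward (ZAR per MXN) = 0.77 × 1.0620924 / 1.032042 = 0.7924204.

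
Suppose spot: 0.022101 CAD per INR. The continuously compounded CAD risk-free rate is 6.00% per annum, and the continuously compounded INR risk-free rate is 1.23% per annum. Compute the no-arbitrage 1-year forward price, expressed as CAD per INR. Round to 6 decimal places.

T = 1 year.
CAD accumulates by e^(0.0600×1) = 1.0618365.
INR accumulates by e^(0.0123×1) = 1.012376.
CIP: F = S · (grow CAD)/(grow INR) = 0.022101 × 1.0618365/1.012376 = 0.02318076 CAD per INR.

0.023181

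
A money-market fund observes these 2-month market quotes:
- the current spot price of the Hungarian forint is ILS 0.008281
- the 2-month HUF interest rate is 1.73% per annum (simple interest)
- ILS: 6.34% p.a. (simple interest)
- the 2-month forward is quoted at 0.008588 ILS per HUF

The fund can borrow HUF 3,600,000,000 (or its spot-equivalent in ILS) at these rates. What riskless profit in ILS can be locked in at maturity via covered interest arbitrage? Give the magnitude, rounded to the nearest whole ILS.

ILS 879,334

T = 2/12 years.
Route A — deposit HUF, sell forward: 3,600,000,000 × 1.0028833333 × 0.008588 = ILS 31,005,943.44.
Route B — convert at spot, deposit ILS: 3,600,000,000 × 0.008281 × 1.0105666667 = ILS 30,126,609.24.
The quoted forward overvalues HUF, so borrow ILS, buy HUF at spot, deposit the HUF at 1.73%, and sell the proceeds forward at 0.008588.
The gap between the two covered legs is ILS 879,334.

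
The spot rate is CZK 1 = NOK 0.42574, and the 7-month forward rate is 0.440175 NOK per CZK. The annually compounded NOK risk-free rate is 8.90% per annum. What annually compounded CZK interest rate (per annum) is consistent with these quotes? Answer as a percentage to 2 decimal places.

T = 7/12 years.
By CIP, F/S equals the NOK-to-CZK growth ratio: 0.440175/0.42574 = 1.0339057.
NOK growth factor: (1 + 0.0890)^(7/12) = 1.0509925.
Hence g_CZK = 1.0165265.
Annualise: 1.0165265^(12/7) − 1 = 0.028498 = 2.85%.

2.85%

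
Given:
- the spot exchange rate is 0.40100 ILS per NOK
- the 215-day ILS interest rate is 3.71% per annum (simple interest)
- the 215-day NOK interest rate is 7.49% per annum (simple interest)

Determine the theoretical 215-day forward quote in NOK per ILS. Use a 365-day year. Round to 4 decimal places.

T = 215/365 years.
ILS accumulates by 1 + 0.0371×215/365 = 1.0218534.
NOK accumulates by 1 + 0.0749×215/365 = 1.0441192.
Forward (ILS per NOK) = 0.401 × 1.0218534 / 1.0441192 = 0.3924487.
Invert for NOK per ILS: 1 / 0.3924487 = 2.5481.

2.5481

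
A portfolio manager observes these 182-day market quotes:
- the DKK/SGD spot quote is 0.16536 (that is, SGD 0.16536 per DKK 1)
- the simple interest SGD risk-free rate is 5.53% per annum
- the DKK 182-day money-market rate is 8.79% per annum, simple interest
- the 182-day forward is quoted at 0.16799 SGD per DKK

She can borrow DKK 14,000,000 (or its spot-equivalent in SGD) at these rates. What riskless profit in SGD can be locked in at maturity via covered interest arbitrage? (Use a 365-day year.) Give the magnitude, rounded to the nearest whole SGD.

SGD 76,066

T = 182/365 years.
Invest the DKK and cover forward: 14,000,000 × 1.043829589 × 0.16799 = SGD 2,454,941.06.
Convert at spot and invest in SGD: 14,000,000 × 0.16536 × 1.027574247 = SGD 2,378,875.48.
The quoted forward overvalues DKK, so borrow SGD, buy DKK at spot, deposit the DKK at 8.79%, and sell the proceeds forward at 0.16799.
Arbitrage profit = |2,454,941.06 − 2,378,875.48| = SGD 76,066.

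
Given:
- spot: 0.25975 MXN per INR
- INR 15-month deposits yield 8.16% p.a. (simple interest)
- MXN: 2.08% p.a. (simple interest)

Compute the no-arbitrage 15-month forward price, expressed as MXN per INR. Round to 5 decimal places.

0.24184

T = 15/12 years.
MXN accumulates by 1 + 0.0208×15/12 = 1.026000.
Growth of 1 INR over T: 1 + 0.0816×15/12 = 1.102000.
Forward (MXN per INR) = 0.25975 × 1.026000 / 1.102000 = 0.2418362.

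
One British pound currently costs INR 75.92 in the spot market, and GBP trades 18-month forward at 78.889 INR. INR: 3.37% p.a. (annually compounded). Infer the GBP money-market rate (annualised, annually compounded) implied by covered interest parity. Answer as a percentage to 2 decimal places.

0.76%

T = 18/12 years.
CIP gives F = S · g_INR/g_GBP, so g_INR/g_GBP = 78.889/75.92 = 1.0391070.
INR growth factor: (1 + 0.0337)^(18/12) = 1.0509735.
That pins the GBP growth at 1.0114199.
r = 1.0114199^(12/18) − 1 = 0.007599 → 0.76%.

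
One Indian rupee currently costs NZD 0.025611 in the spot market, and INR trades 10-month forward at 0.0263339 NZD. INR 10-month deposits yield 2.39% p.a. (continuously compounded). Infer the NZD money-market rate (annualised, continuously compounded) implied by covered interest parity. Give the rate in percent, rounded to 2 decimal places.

5.73%

T = 10/12 years.
CIP gives F = S · g_NZD/g_INR, so g_NZD/g_INR = 0.0263339/0.025611 = 1.0282262.
INR growth factor: e^(0.0239×10/12) = 1.0201163.
So the NZD growth factor = 1.0489103.
Take logs: ln 1.0489103 / (10/12) = 0.057302, so 5.73%.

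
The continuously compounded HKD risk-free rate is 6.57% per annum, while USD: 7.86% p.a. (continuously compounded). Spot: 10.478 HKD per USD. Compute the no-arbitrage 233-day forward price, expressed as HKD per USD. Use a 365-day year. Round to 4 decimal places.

10.3921

T = 233/365 years.
Growth of 1 HKD over T: e^(0.0657×233/365) = 1.04283191.
Growth of 1 USD over T: e^(0.0786×233/365) = 1.05145487.
Forward (HKD per USD) = 10.478 × 1.04283191 / 1.05145487 = 10.392070.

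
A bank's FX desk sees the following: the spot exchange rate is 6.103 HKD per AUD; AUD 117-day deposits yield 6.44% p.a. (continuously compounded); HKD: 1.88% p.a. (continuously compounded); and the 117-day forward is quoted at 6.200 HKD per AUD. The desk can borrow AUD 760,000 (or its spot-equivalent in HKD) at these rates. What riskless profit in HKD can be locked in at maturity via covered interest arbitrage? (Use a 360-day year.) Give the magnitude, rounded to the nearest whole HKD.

HKD 144,955

T = 117/360 years.
Route A — deposit AUD, sell forward: 760,000 × 1.021150569 × 6.200 = HKD 4,811,661.48.
Route B — convert at spot, deposit HKD: 760,000 × 6.103 × 1.006128704 = HKD 4,666,706.65.
The quoted forward overvalues AUD, so borrow HKD, buy AUD at spot, deposit the AUD at 6.44%, and sell the proceeds forward at 6.200.
Profit = 4,811,661.48 − 4,666,706.65 = HKD 144,955.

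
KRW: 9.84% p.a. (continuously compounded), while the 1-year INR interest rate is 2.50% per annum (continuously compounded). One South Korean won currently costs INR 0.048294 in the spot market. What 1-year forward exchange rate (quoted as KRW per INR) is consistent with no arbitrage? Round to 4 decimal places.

22.2835

T = 1 year.
Growth of 1 INR over T: e^(0.0250×1) = 1.02531512.
KRW growth factor: e^(0.0984×1) = 1.10340406.
So F = 0.048294 × 1.02531512 / 1.10340406 = 0.044876188 (INR/KRW).
Quoted the other way: 1/0.044876188 = 22.2835 KRW per INR.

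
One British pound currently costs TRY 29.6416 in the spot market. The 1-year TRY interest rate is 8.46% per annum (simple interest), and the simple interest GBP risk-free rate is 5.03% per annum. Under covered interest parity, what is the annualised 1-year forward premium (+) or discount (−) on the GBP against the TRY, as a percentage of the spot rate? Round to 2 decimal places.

+3.27%

T = 1 year.
No-arbitrage forward: 29.6416 × 1.084600 / 1.050300 = 30.6096157 TRY/GBP.
Annualised premium = (F − S)/S × (1/T) = (30.6096157 − 29.6416)/29.6416 ÷ 1 = 3.27%.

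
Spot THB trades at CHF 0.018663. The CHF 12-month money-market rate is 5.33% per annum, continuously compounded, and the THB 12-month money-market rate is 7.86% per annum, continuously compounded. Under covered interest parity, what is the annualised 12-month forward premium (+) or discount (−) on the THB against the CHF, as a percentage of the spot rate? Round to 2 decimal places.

T = 1 year.
F = S · g_CHF/g_THB = 0.018663 × 1.054746/1.0817715 = 0.018196749.
Annualised premium = (F − S)/S × (1/T) = (0.018196749 − 0.018663)/0.018663 ÷ 1 = -2.50%.

-2.50%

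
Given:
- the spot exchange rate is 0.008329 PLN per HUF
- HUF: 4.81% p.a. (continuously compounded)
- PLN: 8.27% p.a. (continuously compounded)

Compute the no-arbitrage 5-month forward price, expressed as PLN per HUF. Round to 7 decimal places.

T = 5/12 years.
Growth of 1 PLN over T: e^(0.0827×5/12) = 1.0350589.
Growth of 1 HUF over T: e^(0.0481×5/12) = 1.0202438.
CIP: F = S · (grow PLN)/(grow HUF) = 0.008329 × 1.0350589/1.0202438 = 0.008449947 PLN per HUF.

0.0084499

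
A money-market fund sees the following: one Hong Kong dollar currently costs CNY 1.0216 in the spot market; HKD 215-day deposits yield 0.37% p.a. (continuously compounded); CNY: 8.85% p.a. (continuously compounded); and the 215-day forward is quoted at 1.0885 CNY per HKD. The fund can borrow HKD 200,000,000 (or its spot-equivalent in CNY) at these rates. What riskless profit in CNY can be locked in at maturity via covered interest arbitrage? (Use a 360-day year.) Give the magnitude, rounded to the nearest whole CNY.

CNY 2,771,940

T = 215/360 years.
Invest the HKD and cover forward: 200,000,000 × 1.00221216546 × 1.0885 = CNY 218,181,588.42.
Convert at spot and invest in CNY: 200,000,000 × 1.0216 × 1.05427588534 = CNY 215,409,648.89.
The quoted forward overvalues HKD, so borrow CNY, buy HKD at spot, deposit the HKD at 0.37%, and sell the proceeds forward at 1.0885.
The gap between the two covered legs is CNY 2,771,940.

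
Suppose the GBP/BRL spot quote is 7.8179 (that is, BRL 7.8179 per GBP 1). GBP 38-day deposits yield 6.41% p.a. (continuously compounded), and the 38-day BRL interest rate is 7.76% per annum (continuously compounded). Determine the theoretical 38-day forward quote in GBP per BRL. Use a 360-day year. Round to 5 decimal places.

0.12773

T = 38/360 years.
BRL accumulates by e^(0.0776×38/360) = 1.0082248.
GBP accumulates by e^(0.0641×38/360) = 1.0067891.
CIP: F = S · (grow BRL)/(grow GBP) = 7.8179 × 1.0082248/1.0067891 = 7.829048 BRL per GBP.
Invert for GBP per BRL: 1 / 7.829048 = 0.12773.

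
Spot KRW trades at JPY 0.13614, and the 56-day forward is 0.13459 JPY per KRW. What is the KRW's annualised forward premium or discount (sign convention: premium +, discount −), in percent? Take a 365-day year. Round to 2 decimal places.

-7.42%

T = 56/365 years.
KRW trades forward at -1.13853% vs spot over the period.
Annualise by dividing by T: -0.0113853 / (56/365) = -0.074208 → -7.42%.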